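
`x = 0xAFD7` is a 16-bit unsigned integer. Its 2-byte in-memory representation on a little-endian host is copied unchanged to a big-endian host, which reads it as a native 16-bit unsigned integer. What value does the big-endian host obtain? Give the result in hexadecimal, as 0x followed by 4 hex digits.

Stored little-endian, the bytes at ascending addresses are D7 AF.
Read back as big-endian, the last byte is least significant, giving 0xD7AF.

0xD7AF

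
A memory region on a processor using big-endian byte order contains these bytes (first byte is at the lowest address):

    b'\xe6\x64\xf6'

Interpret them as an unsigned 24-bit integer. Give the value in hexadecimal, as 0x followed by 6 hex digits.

Big-endian: lowest address holds the most-significant byte.
The bytes are already most-significant first: 0xE664F6.

0xE664F6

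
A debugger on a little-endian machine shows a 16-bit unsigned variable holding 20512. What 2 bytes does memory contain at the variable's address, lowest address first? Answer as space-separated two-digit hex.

20512 in hexadecimal, padded to 16 bits, is 0x5020.
Split into bytes (most-significant first): 50 20.
Little-endian stores the least-significant byte at the lowest address.
So at ascending addresses the bytes are 20 50.

20 50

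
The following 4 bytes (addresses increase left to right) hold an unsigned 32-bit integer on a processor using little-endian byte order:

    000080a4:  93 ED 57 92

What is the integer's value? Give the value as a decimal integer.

2455235987

Little-endian stores the least-significant byte at the lowest address.
Reassemble most-significant byte first: 92 57 ED 93 → 0x9257ED93.
0x9257ED93 = 2455235987.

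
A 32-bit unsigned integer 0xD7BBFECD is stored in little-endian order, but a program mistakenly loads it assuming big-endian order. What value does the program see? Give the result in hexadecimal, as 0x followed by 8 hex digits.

Stored little-endian, the bytes at ascending addresses are CD FE BB D7.
Read back as big-endian, the last byte is least significant, giving 0xCDFEBBD7.

0xCDFEBBD7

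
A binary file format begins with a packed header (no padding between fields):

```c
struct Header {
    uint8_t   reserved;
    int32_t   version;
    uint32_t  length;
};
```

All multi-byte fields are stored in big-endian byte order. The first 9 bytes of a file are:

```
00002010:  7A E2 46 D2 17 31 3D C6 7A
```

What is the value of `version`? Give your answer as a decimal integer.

-498675177

`version` follows `reserved` (1 byte), so it starts at byte offset 1 and occupies 4 bytes.
Bytes at offsets 1..4: E2 46 D2 17.
In big-endian order the high byte comes first in memory.
The bytes are already most-significant first: 0xE246D217.
Top bit is set, so as a signed 32-bit value this is 0xE246D217 − 2^32 = -498675177.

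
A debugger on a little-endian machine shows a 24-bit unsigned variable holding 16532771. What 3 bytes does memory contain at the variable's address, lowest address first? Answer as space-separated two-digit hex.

16532771 in hexadecimal, padded to 24 bits, is 0xFC4523.
Split into bytes (most-significant first): FC 45 23.
In little-endian order the low byte comes first in memory.
So at ascending addresses the bytes are 23 45 FC.

23 45 FC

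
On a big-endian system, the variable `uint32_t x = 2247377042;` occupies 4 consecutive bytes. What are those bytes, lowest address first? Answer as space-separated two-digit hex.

2247377042 in hexadecimal, padded to 32 bits, is 0x85F44092.
Split into bytes (most-significant first): 85 F4 40 92.
Big-endian stores the most-significant byte at the lowest address.
So the memory order matches the most-significant-first order: 85 F4 40 92.

85 F4 40 92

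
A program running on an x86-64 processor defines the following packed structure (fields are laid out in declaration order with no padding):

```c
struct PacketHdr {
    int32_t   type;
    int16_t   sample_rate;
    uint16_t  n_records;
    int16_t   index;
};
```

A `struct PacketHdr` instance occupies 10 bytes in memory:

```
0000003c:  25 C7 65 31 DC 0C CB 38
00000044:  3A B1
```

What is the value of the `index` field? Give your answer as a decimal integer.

-20166

`index` follows `type` (4 B), `sample_rate` (2 B), `n_records` (2 B), so it starts at offset 4 + 2 + 2 = 8 and occupies 2 bytes.
Bytes at offsets 8..9: 3A B1.
Little-endian stores the least-significant byte at the lowest address.
Reassemble most-significant byte first: B1 3A → 0xB13A.
Top bit is set, so as a signed 16-bit value this is 0xB13A − 2^16 = -20166.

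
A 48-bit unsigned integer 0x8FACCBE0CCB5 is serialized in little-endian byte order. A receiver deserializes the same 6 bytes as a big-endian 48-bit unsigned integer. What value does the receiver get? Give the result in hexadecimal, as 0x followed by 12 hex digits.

Stored little-endian, the bytes at ascending addresses are B5 CC E0 CB AC 8F.
Read back as big-endian, the last byte is least significant, giving 0xB5CCE0CBAC8F.

0xB5CCE0CBAC8F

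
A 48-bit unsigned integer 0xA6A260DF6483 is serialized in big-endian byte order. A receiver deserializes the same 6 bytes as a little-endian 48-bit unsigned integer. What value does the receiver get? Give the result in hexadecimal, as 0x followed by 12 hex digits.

0x8364DF60A2A6

Stored big-endian, the bytes at ascending addresses are A6 A2 60 DF 64 83.
Read back as little-endian, the first byte is least significant, giving 0x8364DF60A2A6.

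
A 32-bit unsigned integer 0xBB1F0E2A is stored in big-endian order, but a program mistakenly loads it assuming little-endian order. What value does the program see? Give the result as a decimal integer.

705568699

Stored big-endian, the bytes at ascending addresses are BB 1F 0E 2A.
Read back as little-endian, the first byte is least significant, giving 0x2A0E1FBB.
0x2A0E1FBB = 705568699.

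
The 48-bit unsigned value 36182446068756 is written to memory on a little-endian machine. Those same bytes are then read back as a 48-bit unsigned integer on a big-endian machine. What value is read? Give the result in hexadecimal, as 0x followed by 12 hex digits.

36182446068756 in 48-bit hexadecimal is 0x20E861D85414.
Stored little-endian, the bytes at ascending addresses are 14 54 D8 61 E8 20.
Read back as big-endian, the last byte is least significant, giving 0x1454D861E820.

0x1454D861E820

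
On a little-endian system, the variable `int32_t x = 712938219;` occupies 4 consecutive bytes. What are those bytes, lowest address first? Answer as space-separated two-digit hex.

712938219 in hexadecimal, padded to 32 bits, is 0x2A7E92EB.
Split into bytes (most-significant first): 2A 7E 92 EB.
In little-endian order the low byte comes first in memory.
So at ascending addresses the bytes are EB 92 7E 2A.

EB 92 7E 2A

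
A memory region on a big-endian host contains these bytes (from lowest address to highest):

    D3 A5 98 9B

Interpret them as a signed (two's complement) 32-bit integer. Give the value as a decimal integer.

Big-endian: lowest address holds the most-significant byte.
The bytes are already most-significant first: 0xD3A5989B.
Top bit is set, so as a signed 32-bit value this is 0xD3A5989B − 2^32 = -744122213.

-744122213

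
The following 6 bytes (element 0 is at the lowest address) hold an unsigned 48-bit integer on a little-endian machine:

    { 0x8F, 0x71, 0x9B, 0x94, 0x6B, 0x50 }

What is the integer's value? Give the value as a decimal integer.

In little-endian order the low byte comes first in memory.
Reassemble most-significant byte first: 50 6B 94 9B 71 8F → 0x506B949B718F.
0x506B949B718F = 88422984937871.

88422984937871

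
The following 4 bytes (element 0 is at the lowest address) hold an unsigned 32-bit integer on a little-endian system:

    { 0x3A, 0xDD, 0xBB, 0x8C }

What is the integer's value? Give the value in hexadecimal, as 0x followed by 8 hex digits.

Little-endian: lowest address holds the least-significant byte.
Reassemble most-significant byte first: 8C BB DD 3A → 0x8CBBDD3A.

0x8CBBDD3A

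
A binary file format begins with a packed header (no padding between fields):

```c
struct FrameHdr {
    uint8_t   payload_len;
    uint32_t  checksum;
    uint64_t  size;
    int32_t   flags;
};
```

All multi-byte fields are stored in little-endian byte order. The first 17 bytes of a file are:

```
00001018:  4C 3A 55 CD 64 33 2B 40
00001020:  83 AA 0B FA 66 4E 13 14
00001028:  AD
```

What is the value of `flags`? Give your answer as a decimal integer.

`flags` follows `payload_len` (1 B), `checksum` (4 B), `size` (8 B), so it starts at offset 1 + 4 + 8 = 13 and occupies 4 bytes.
Bytes at offsets 13..16: 4E 13 14 AD.
Little-endian: lowest address holds the least-significant byte.
Reassemble most-significant byte first: AD 14 13 4E → 0xAD14134E.
Top bit is set, so as a signed 32-bit value this is 0xAD14134E − 2^32 = -1391193266.

-1391193266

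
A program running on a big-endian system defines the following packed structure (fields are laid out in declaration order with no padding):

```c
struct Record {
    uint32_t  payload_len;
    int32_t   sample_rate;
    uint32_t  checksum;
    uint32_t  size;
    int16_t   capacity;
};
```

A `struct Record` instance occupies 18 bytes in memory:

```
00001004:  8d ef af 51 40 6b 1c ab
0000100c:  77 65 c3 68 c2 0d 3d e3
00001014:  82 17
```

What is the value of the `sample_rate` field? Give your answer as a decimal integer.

1080761515

`sample_rate` follows `payload_len` (4 bytes), so it starts at byte offset 4 and occupies 4 bytes.
Bytes at offsets 4..7: 40 6B 1C AB.
Big-endian stores the most-significant byte at the lowest address.
The bytes are already most-significant first: 0x406B1CAB.
0x406B1CAB = 1080761515.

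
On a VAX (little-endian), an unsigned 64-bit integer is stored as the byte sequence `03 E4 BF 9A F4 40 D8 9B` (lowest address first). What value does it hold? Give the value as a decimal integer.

Little-endian stores the least-significant byte at the lowest address.
Reassemble most-significant byte first: 9B D8 40 F4 9A BF E4 03 → 0x9BD840F49ABFE403.
0x9BD840F49ABFE403 = 11229797090160796675.

11229797090160796675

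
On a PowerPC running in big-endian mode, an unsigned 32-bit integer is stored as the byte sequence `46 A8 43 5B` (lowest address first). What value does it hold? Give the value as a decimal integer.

1185432411

Big-endian: lowest address holds the most-significant byte.
The bytes are already most-significant first: 0x46A8435B.
0x46A8435B = 1185432411.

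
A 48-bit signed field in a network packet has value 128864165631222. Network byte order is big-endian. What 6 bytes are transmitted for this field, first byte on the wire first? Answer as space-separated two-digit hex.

75 33 86 D1 14 F6

128864165631222 in hexadecimal, padded to 48 bits, is 0x753386D114F6.
Split into bytes (most-significant first): 75 33 86 D1 14 F6.
Big-endian stores the most-significant byte at the lowest address.
So the memory order matches the most-significant-first order: 75 33 86 D1 14 F6.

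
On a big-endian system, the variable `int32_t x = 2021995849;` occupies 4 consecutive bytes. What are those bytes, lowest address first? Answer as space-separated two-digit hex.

78 85 35 49

2021995849 in hexadecimal, padded to 32 bits, is 0x78853549.
Split into bytes (most-significant first): 78 85 35 49.
Big-endian stores the most-significant byte at the lowest address.
So the memory order matches the most-significant-first order: 78 85 35 49.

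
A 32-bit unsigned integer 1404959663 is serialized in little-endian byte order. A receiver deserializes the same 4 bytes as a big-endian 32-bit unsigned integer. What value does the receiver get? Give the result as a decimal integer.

2952510803

1404959663 in 32-bit hexadecimal is 0x53BDFBAF.
Stored little-endian, the bytes at ascending addresses are AF FB BD 53.
Read back as big-endian, the last byte is least significant, giving 0xAFFBBD53.
0xAFFBBD53 = 2952510803.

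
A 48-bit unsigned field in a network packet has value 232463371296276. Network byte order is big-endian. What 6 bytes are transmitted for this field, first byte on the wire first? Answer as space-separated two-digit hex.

232463371296276 in hexadecimal, padded to 48 bits, is 0xD36C98AB5E14.
Split into bytes (most-significant first): D3 6C 98 AB 5E 14.
Big-endian stores the most-significant byte at the lowest address.
So the memory order matches the most-significant-first order: D3 6C 98 AB 5E 14.

D3 6C 98 AB 5E 14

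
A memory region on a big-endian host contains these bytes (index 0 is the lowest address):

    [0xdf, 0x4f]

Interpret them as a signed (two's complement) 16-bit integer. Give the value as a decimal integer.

Big-endian: lowest address holds the most-significant byte.
The bytes are already most-significant first: 0xDF4F.
Top bit is set, so as a signed 16-bit value this is 0xDF4F − 2^16 = -8369.

-8369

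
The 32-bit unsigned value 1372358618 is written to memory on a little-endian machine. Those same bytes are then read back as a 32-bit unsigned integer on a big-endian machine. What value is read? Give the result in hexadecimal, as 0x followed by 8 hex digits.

1372358618 in 32-bit hexadecimal is 0x51CC87DA.
Stored little-endian, the bytes at ascending addresses are DA 87 CC 51.
Read back as big-endian, the last byte is least significant, giving 0xDA87CC51.

0xDA87CC51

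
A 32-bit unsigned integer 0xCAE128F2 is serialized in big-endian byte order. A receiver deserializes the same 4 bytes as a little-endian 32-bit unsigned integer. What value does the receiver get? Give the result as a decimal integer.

4062765514

Stored big-endian, the bytes at ascending addresses are CA E1 28 F2.
Read back as little-endian, the first byte is least significant, giving 0xF228E1CA.
0xF228E1CA = 4062765514.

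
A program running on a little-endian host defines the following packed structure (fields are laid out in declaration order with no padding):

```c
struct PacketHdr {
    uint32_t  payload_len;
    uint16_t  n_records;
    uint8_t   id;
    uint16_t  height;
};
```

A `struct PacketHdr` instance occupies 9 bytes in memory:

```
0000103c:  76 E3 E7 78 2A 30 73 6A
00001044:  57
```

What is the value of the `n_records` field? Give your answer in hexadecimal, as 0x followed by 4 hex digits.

`n_records` follows `payload_len` (4 bytes), so it starts at byte offset 4 and occupies 2 bytes.
Bytes at offsets 4..5: 2A 30.
Little-endian stores the least-significant byte at the lowest address.
Reassemble most-significant byte first: 30 2A → 0x302A.

0x302A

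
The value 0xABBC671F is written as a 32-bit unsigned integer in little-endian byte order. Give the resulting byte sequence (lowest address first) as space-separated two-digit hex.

Split into bytes (most-significant first): AB BC 67 1F.
Little-endian: lowest address holds the least-significant byte.
So at ascending addresses the bytes are 1F 67 BC AB.

1F 67 BC AB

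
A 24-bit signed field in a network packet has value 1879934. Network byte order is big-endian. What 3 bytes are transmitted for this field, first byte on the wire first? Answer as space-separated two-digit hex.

1C AF 7E

1879934 in hexadecimal, padded to 24 bits, is 0x1CAF7E.
Split into bytes (most-significant first): 1C AF 7E.
In big-endian order the high byte comes first in memory.
So the memory order matches the most-significant-first order: 1C AF 7E.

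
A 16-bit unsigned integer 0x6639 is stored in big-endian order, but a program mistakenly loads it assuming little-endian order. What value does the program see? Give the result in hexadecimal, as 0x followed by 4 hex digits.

0x3966

Stored big-endian, the bytes at ascending addresses are 66 39.
Read back as little-endian, the first byte is least significant, giving 0x3966.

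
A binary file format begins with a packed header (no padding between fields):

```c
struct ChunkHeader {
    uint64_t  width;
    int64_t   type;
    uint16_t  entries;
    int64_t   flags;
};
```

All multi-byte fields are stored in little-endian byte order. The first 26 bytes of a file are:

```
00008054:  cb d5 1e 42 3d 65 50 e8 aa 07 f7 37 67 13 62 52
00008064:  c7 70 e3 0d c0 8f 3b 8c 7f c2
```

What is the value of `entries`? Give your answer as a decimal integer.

28871

`entries` follows `width` (8 B), `type` (8 B), so it starts at offset 8 + 8 = 16 and occupies 2 bytes.
Bytes at offsets 16..17: C7 70.
In little-endian order the low byte comes first in memory.
Reassemble most-significant byte first: 70 C7 → 0x70C7.
0x70C7 = 28871.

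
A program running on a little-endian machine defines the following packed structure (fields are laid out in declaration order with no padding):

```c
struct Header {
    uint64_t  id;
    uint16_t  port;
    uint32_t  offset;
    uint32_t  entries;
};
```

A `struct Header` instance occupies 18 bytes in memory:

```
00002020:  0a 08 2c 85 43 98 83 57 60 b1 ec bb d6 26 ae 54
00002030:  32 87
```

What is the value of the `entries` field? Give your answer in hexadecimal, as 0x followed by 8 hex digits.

0x873254AE

`entries` follows `id` (8 B), `port` (2 B), `offset` (4 B), so it starts at offset 8 + 2 + 4 = 14 and occupies 4 bytes.
Bytes at offsets 14..17: AE 54 32 87.
In little-endian order the low byte comes first in memory.
Reassemble most-significant byte first: 87 32 54 AE → 0x873254AE.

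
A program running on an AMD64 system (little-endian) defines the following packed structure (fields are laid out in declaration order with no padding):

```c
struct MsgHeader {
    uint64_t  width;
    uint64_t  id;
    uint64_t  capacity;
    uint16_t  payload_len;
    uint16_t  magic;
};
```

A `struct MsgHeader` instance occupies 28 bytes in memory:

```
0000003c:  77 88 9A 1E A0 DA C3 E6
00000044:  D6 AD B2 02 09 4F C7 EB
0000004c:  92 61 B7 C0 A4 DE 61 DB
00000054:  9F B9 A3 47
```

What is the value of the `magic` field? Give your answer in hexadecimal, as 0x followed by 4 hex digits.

0x47A3

`magic` follows `width` (8 B), `id` (8 B), `capacity` (8 B), `payload_len` (2 B), so it starts at offset 8 + 8 + 8 + 2 = 26 and occupies 2 bytes.
Bytes at offsets 26..27: A3 47.
In little-endian order the low byte comes first in memory.
Reassemble most-significant byte first: 47 A3 → 0x47A3.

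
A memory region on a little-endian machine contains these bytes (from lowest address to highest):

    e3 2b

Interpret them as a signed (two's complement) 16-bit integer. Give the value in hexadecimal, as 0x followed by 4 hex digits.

Little-endian: lowest address holds the least-significant byte.
Reassemble most-significant byte first: 2B E3 → 0x2BE3.

0x2BE3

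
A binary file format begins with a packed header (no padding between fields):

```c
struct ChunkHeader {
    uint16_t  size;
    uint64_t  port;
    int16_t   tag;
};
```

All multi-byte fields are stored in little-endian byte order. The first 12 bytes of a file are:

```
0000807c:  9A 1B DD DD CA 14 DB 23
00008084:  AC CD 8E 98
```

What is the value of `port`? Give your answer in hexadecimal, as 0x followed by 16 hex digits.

0xCDAC23DB14CADDDD

`port` follows `size` (2 bytes), so it starts at byte offset 2 and occupies 8 bytes.
Bytes at offsets 2..9: DD DD CA 14 DB 23 AC CD.
Little-endian: lowest address holds the least-significant byte.
Reassemble most-significant byte first: CD AC 23 DB 14 CA DD DD → 0xCDAC23DB14CADDDD.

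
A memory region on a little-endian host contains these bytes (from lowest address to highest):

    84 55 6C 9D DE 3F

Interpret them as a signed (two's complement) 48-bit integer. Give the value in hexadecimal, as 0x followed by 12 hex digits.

0x3FDE9D6C5584

Little-endian: lowest address holds the least-significant byte.
Reassemble most-significant byte first: 3F DE 9D 6C 55 84 → 0x3FDE9D6C5584.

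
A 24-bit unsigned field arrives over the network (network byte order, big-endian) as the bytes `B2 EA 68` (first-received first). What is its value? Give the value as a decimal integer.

Big-endian: lowest address holds the most-significant byte.
The bytes are already most-significant first: 0xB2EA68.
0xB2EA68 = 11725416.

11725416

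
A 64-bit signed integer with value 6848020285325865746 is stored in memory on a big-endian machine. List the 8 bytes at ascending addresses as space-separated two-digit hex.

6848020285325865746 in hexadecimal, padded to 64 bits, is 0x5F090E2AC9847312.
Split into bytes (most-significant first): 5F 09 0E 2A C9 84 73 12.
Big-endian: lowest address holds the most-significant byte.
So the memory order matches the most-significant-first order: 5F 09 0E 2A C9 84 73 12.

5F 09 0E 2A C9 84 73 12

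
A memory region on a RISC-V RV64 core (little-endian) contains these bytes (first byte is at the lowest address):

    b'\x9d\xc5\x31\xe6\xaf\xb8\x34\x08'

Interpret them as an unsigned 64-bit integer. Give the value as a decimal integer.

591300516713186717

Little-endian stores the least-significant byte at the lowest address.
Reassemble most-significant byte first: 08 34 B8 AF E6 31 C5 9D → 0x0834B8AFE631C59D.
0x0834B8AFE631C59D = 591300516713186717.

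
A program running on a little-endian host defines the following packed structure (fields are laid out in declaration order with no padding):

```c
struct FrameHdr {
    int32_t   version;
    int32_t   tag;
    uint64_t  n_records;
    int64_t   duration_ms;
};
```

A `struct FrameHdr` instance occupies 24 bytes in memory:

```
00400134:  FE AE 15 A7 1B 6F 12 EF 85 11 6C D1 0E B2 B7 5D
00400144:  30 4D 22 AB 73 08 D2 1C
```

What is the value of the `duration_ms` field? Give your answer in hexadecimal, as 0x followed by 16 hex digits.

0x1CD20873AB224D30

`duration_ms` follows `version` (4 B), `tag` (4 B), `n_records` (8 B), so it starts at offset 4 + 4 + 8 = 16 and occupies 8 bytes.
Bytes at offsets 16..23: 30 4D 22 AB 73 08 D2 1C.
Little-endian: lowest address holds the least-significant byte.
Reassemble most-significant byte first: 1C D2 08 73 AB 22 4D 30 → 0x1CD20873AB224D30.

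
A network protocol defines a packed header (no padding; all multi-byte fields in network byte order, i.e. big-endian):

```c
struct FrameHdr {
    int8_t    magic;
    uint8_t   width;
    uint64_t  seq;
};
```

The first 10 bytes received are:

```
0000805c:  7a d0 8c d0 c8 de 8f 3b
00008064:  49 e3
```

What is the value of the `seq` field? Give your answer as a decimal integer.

`seq` follows `magic` (1 B), `width` (1 B), so it starts at offset 1 + 1 = 2 and occupies 8 bytes.
Bytes at offsets 2..9: 8C D0 C8 DE 8F 3B 49 E3.
Big-endian stores the most-significant byte at the lowest address.
The bytes are already most-significant first: 0x8CD0C8DE8F3B49E3.
0x8CD0C8DE8F3B49E3 = 10146830818677049827.

10146830818677049827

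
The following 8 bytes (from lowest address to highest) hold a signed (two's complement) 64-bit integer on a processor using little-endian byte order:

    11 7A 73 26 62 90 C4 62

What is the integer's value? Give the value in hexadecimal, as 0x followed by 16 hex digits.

In little-endian order the low byte comes first in memory.
Reassemble most-significant byte first: 62 C4 90 62 26 73 7A 11 → 0x62C4906226737A11.

0x62C4906226737A11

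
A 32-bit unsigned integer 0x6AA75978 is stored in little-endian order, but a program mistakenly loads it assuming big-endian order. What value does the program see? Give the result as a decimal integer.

Stored little-endian, the bytes at ascending addresses are 78 59 A7 6A.
Read back as big-endian, the last byte is least significant, giving 0x7859A76A.
0x7859A76A = 2019141482.

2019141482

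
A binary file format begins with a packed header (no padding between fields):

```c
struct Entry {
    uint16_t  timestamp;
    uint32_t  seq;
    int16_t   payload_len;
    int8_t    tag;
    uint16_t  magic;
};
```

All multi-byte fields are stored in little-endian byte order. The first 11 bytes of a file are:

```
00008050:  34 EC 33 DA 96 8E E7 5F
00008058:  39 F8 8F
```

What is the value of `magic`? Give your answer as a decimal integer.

`magic` follows `timestamp` (2 B), `seq` (4 B), `payload_len` (2 B), `tag` (1 B), so it starts at offset 2 + 4 + 2 + 1 = 9 and occupies 2 bytes.
Bytes at offsets 9..10: F8 8F.
Little-endian: lowest address holds the least-significant byte.
Reassemble most-significant byte first: 8F F8 → 0x8FF8.
0x8FF8 = 36856.

36856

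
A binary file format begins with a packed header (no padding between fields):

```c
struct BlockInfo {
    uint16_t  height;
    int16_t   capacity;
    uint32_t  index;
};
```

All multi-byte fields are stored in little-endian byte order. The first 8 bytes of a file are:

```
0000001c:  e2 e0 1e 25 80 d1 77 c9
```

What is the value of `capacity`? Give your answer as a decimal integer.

9502

`capacity` follows `height` (2 bytes), so it starts at byte offset 2 and occupies 2 bytes.
Bytes at offsets 2..3: 1E 25.
In little-endian order the low byte comes first in memory.
Reassemble most-significant byte first: 25 1E → 0x251E.
0x251E = 9502.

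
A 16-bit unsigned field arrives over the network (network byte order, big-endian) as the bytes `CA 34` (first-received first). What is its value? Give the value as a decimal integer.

Big-endian stores the most-significant byte at the lowest address.
The bytes are already most-significant first: 0xCA34.
0xCA34 = 51764.

51764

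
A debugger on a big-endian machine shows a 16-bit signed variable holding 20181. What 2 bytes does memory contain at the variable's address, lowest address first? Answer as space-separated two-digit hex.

20181 in hexadecimal, padded to 16 bits, is 0x4ED5.
Split into bytes (most-significant first): 4E D5.
Big-endian: lowest address holds the most-significant byte.
So the memory order matches the most-significant-first order: 4E D5.

4E D5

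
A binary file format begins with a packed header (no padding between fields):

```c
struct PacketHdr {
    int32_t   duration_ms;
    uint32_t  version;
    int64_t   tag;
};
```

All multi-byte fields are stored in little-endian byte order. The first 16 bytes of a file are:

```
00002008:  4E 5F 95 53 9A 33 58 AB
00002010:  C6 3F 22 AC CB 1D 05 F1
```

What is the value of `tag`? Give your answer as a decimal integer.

`tag` follows `duration_ms` (4 B), `version` (4 B), so it starts at offset 4 + 4 = 8 and occupies 8 bytes.
Bytes at offsets 8..15: C6 3F 22 AC CB 1D 05 F1.
In little-endian order the low byte comes first in memory.
Reassemble most-significant byte first: F1 05 1D CB AC 22 3F C6 → 0xF1051DCBAC223FC6.
Top bit is set, so as a signed 64-bit value this is 0xF1051DCBAC223FC6 − 2^64 = -1079423775081873466.

-1079423775081873466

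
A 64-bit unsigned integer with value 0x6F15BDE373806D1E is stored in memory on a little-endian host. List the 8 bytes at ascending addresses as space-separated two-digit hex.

Split into bytes (most-significant first): 6F 15 BD E3 73 80 6D 1E.
Little-endian: lowest address holds the least-significant byte.
So at ascending addresses the bytes are 1E 6D 80 73 E3 BD 15 6F.

1E 6D 80 73 E3 BD 15 6F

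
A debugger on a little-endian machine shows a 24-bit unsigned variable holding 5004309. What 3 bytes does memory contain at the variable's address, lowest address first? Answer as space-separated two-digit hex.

5004309 in hexadecimal, padded to 24 bits, is 0x4C5C15.
Split into bytes (most-significant first): 4C 5C 15.
In little-endian order the low byte comes first in memory.
So at ascending addresses the bytes are 15 5C 4C.

15 5C 4C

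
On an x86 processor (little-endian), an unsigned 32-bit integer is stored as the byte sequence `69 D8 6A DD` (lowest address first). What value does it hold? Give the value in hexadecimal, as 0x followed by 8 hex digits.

Little-endian: lowest address holds the least-significant byte.
Reassemble most-significant byte first: DD 6A D8 69 → 0xDD6AD869.

0xDD6AD869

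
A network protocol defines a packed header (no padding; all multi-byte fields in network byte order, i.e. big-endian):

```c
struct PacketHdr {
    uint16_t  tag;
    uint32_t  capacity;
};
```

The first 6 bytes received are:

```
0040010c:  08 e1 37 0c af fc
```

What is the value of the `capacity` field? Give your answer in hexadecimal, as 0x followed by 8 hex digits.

`capacity` follows `tag` (2 bytes), so it starts at byte offset 2 and occupies 4 bytes.
Bytes at offsets 2..5: 37 0C AF FC.
Big-endian stores the most-significant byte at the lowest address.
The bytes are already most-significant first: 0x370CAFFC.

0x370CAFFC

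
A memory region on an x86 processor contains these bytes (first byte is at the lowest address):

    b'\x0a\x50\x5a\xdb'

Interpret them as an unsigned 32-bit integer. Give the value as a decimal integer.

Little-endian: lowest address holds the least-significant byte.
Reassemble most-significant byte first: DB 5A 50 0A → 0xDB5A500A.
0xDB5A500A = 3680129034.

3680129034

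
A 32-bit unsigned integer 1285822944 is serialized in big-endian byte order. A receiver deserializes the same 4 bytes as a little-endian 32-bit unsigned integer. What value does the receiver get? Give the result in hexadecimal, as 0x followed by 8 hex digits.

1285822944 in 32-bit hexadecimal is 0x4CA419E0.
Stored big-endian, the bytes at ascending addresses are 4C A4 19 E0.
Read back as little-endian, the first byte is least significant, giving 0xE019A44C.

0xE019A44C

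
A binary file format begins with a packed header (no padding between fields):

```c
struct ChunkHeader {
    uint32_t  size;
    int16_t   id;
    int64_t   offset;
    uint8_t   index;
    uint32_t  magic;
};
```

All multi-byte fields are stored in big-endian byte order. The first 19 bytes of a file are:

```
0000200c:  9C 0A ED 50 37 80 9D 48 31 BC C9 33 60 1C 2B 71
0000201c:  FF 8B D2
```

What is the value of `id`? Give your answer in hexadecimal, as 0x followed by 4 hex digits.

0x3780

`id` follows `size` (4 bytes), so it starts at byte offset 4 and occupies 2 bytes.
Bytes at offsets 4..5: 37 80.
Big-endian: lowest address holds the most-significant byte.
The bytes are already most-significant first: 0x3780.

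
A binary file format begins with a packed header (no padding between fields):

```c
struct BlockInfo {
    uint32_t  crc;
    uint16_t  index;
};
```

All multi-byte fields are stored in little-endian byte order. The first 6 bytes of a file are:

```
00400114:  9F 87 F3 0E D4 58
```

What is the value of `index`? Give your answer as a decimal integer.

`index` follows `crc` (4 bytes), so it starts at byte offset 4 and occupies 2 bytes.
Bytes at offsets 4..5: D4 58.
Little-endian stores the least-significant byte at the lowest address.
Reassemble most-significant byte first: 58 D4 → 0x58D4.
0x58D4 = 22740.

22740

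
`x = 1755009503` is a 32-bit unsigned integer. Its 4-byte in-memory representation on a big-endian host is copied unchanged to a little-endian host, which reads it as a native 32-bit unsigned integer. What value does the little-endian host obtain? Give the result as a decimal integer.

1755009503 in 32-bit hexadecimal is 0x689B51DF.
Stored big-endian, the bytes at ascending addresses are 68 9B 51 DF.
Read back as little-endian, the first byte is least significant, giving 0xDF519B68.
0xDF519B68 = 3746667368.

3746667368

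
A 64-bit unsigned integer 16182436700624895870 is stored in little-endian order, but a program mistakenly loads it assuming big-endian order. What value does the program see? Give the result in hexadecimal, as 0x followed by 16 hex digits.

16182436700624895870 in 64-bit hexadecimal is 0xE0939070E4FDBF7E.
Stored little-endian, the bytes at ascending addresses are 7E BF FD E4 70 90 93 E0.
Read back as big-endian, the last byte is least significant, giving 0x7EBFFDE4709093E0.

0x7EBFFDE4709093E0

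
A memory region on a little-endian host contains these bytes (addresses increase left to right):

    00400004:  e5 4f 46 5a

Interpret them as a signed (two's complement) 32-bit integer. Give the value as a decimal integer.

Little-endian: lowest address holds the least-significant byte.
Reassemble most-significant byte first: 5A 46 4F E5 → 0x5A464FE5.
0x5A464FE5 = 1514557413.

1514557413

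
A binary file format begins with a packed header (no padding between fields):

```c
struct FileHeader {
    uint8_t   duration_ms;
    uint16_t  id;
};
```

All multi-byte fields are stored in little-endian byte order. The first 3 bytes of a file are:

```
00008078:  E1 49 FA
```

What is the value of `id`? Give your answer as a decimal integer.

64073

`id` follows `duration_ms` (1 byte), so it starts at byte offset 1 and occupies 2 bytes.
Bytes at offsets 1..2: 49 FA.
Little-endian: lowest address holds the least-significant byte.
Reassemble most-significant byte first: FA 49 → 0xFA49.
0xFA49 = 64073.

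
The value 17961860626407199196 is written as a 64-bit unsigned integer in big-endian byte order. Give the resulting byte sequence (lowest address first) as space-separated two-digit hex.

F9 45 59 12 DE 13 91 DC

17961860626407199196 in hexadecimal, padded to 64 bits, is 0xF9455912DE1391DC.
Split into bytes (most-significant first): F9 45 59 12 DE 13 91 DC.
Big-endian stores the most-significant byte at the lowest address.
So the memory order matches the most-significant-first order: F9 45 59 12 DE 13 91 DC.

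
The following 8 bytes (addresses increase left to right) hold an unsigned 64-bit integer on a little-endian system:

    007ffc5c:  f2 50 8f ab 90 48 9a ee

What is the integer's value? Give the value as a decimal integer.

17193134313631076594

Little-endian: lowest address holds the least-significant byte.
Reassemble most-significant byte first: EE 9A 48 90 AB 8F 50 F2 → 0xEE9A4890AB8F50F2.
0xEE9A4890AB8F50F2 = 17193134313631076594.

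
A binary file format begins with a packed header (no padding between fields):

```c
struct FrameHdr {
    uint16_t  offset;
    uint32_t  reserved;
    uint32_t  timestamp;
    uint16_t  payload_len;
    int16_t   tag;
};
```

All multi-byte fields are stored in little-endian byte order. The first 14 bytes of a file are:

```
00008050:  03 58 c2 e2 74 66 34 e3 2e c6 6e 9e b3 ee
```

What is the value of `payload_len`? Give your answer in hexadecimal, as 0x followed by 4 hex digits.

0x9E6E

`payload_len` follows `offset` (2 B), `reserved` (4 B), `timestamp` (4 B), so it starts at offset 2 + 4 + 4 = 10 and occupies 2 bytes.
Bytes at offsets 10..11: 6E 9E.
Little-endian stores the least-significant byte at the lowest address.
Reassemble most-significant byte first: 9E 6E → 0x9E6E.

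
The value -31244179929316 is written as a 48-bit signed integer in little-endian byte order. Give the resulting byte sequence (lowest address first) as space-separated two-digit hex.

Two's complement of -31244179929316 in 48 bits: 31244179929316 = 0x1C6A9A3EF8E4; invert → 0xE39565C1071B; add 1 → 0xE39565C1071C.
Split into bytes (most-significant first): E3 95 65 C1 07 1C.
Little-endian stores the least-significant byte at the lowest address.
So at ascending addresses the bytes are 1C 07 C1 65 95 E3.

1C 07 C1 65 95 E3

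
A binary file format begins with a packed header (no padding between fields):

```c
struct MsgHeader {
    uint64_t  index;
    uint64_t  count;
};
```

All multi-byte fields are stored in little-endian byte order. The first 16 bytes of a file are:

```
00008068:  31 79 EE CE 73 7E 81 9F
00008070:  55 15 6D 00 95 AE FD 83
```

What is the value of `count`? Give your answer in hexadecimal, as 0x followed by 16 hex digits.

`count` follows `index` (8 bytes), so it starts at byte offset 8 and occupies 8 bytes.
Bytes at offsets 8..15: 55 15 6D 00 95 AE FD 83.
In little-endian order the low byte comes first in memory.
Reassemble most-significant byte first: 83 FD AE 95 00 6D 15 55 → 0x83FDAE95006D1555.

0x83FDAE95006D1555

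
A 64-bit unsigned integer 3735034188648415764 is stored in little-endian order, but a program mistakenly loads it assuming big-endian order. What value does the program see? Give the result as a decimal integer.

3735034188648415764 in 64-bit hexadecimal is 0x33D581CE36540214.
Stored little-endian, the bytes at ascending addresses are 14 02 54 36 CE 81 D5 33.
Read back as big-endian, the last byte is least significant, giving 0x14025436CE81D533.
0x14025436CE81D533 = 1441807425081562419.

1441807425081562419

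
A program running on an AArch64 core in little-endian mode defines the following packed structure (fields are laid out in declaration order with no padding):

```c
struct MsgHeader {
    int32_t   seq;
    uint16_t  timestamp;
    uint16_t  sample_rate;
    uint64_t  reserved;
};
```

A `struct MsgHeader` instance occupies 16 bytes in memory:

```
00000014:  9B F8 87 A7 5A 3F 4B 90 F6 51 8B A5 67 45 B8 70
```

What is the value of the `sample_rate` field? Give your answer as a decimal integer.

36939

`sample_rate` follows `seq` (4 B), `timestamp` (2 B), so it starts at offset 4 + 2 = 6 and occupies 2 bytes.
Bytes at offsets 6..7: 4B 90.
Little-endian: lowest address holds the least-significant byte.
Reassemble most-significant byte first: 90 4B → 0x904B.
0x904B = 36939.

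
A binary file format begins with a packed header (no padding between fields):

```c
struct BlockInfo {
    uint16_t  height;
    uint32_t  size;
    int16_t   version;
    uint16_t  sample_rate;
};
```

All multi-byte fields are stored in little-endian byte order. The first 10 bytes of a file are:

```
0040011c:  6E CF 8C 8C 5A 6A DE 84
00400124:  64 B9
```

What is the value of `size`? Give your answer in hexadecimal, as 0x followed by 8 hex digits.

`size` follows `height` (2 bytes), so it starts at byte offset 2 and occupies 4 bytes.
Bytes at offsets 2..5: 8C 8C 5A 6A.
Little-endian: lowest address holds the least-significant byte.
Reassemble most-significant byte first: 6A 5A 8C 8C → 0x6A5A8C8C.

0x6A5A8C8C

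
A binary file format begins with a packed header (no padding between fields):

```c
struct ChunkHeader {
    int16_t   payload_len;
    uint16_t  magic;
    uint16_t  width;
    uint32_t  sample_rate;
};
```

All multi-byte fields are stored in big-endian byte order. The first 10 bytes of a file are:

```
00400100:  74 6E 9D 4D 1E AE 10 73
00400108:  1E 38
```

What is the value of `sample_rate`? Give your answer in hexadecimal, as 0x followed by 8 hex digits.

`sample_rate` follows `payload_len` (2 B), `magic` (2 B), `width` (2 B), so it starts at offset 2 + 2 + 2 = 6 and occupies 4 bytes.
Bytes at offsets 6..9: 10 73 1E 38.
In big-endian order the high byte comes first in memory.
The bytes are already most-significant first: 0x10731E38.

0x10731E38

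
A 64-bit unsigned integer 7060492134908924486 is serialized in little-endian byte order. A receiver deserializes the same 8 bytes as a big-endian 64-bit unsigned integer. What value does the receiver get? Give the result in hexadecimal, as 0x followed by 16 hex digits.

7060492134908924486 in 64-bit hexadecimal is 0x61FBE83048AF9246.
Stored little-endian, the bytes at ascending addresses are 46 92 AF 48 30 E8 FB 61.
Read back as big-endian, the last byte is least significant, giving 0x4692AF4830E8FB61.

0x4692AF4830E8FB61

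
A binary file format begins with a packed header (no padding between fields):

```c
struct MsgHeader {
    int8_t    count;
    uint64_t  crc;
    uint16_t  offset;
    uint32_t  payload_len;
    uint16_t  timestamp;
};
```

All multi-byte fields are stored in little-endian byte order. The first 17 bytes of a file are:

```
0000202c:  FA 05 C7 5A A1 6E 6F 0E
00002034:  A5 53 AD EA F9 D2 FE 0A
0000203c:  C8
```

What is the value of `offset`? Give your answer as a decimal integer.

44371

`offset` follows `count` (1 B), `crc` (8 B), so it starts at offset 1 + 8 = 9 and occupies 2 bytes.
Bytes at offsets 9..10: 53 AD.
Little-endian stores the least-significant byte at the lowest address.
Reassemble most-significant byte first: AD 53 → 0xAD53.
0xAD53 = 44371.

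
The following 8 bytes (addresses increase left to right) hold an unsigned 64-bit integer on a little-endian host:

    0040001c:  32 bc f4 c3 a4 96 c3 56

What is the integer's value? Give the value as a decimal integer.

In little-endian order the low byte comes first in memory.
Reassemble most-significant byte first: 56 C3 96 A4 C3 F4 BC 32 → 0x56C396A4C3F4BC32.
0x56C396A4C3F4BC32 = 6252006342126779442.

6252006342126779442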